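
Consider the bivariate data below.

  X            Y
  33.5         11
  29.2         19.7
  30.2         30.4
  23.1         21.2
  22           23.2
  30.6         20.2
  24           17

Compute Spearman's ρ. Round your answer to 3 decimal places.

-0.429

Rank X: 7, 4, 5, 2, 1, 6, 3
Rank Y: 1, 3, 7, 5, 6, 4, 2
d = rank(X) − rank(Y): 6, 1, -2, -3, -5, 2, 1; Σd² = 80
ρ = 1 − 6Σd² / [n(n²−1)] = 1 − 6×80 / (7×48) = 1 − 480/336 ≈ -0.429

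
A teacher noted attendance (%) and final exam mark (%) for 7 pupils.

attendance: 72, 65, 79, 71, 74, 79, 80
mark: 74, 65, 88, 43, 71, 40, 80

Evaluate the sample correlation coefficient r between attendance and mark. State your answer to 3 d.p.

0.212

n = 7, Σx = 520, Σy = 461, Σx² = 38808, Σy² = 32335, Σxy = 34372
nΣxy − ΣxΣy = 240604 − 239720 = 884
nΣx² − (Σx)² = 271656 − 270400 = 1256; nΣy² − (Σy)² = 226345 − 212521 = 13824
r = 884 / √(1256 × 13824) = 884 / 4166.8866 ≈ 0.212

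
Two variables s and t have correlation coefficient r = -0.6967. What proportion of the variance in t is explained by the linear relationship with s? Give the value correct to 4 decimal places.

0.4854

r² = (-0.6967)² = 0.4854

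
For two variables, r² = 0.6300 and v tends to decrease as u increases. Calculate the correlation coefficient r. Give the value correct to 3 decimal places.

|r| = √0.6300 = 0.794
The association is negative, so r = −0.794.

-0.794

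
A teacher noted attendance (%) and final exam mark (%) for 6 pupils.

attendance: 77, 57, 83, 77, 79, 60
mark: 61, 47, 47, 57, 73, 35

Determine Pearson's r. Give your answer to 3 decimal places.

n = 6, Σx = 433, Σy = 320, Σx² = 31837, Σy² = 17942, Σxy = 23533
nΣxy − ΣxΣy = 141198 − 138560 = 2638
nΣx² − (Σx)² = 191022 − 187489 = 3533; nΣy² − (Σy)² = 107652 − 102400 = 5252
r = 2638 / √(3533 × 5252) = 2638 / 4307.5882 ≈ 0.612

0.612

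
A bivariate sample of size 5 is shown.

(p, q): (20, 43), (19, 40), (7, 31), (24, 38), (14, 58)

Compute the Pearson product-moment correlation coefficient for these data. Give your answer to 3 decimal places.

n = 5, Σp = 84, Σq = 210, Σp² = 1582, Σq² = 9218, Σpq = 3561
nΣpq − ΣpΣq = 17805 − 17640 = 165
nΣp² − (Σp)² = 7910 − 7056 = 854; nΣq² − (Σq)² = 46090 − 44100 = 1990
r = 165 / √(854 × 1990) = 165 / 1303.6334 ≈ 0.127

0.127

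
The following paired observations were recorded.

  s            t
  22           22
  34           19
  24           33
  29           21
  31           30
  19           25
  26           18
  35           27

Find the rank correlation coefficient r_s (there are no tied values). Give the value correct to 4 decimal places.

Rank s: 2, 7, 3, 5, 6, 1, 4, 8
Rank t: 4, 2, 8, 3, 7, 5, 1, 6
d = rank(s) − rank(t): -2, 5, -5, 2, -1, -4, 3, 2; Σd² = 88
ρ = 1 − 6Σd² / [n(n²−1)] = 1 − 6×88 / (8×63) = 1 − 528/504 ≈ -0.0476

-0.0476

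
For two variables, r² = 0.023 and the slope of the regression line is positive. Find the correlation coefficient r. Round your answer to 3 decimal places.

|r| = √0.023 = 0.152
The association is positive, so r = 0.152.

0.152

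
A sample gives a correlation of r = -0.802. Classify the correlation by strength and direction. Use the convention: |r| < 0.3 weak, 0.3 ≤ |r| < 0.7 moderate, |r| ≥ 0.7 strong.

strong negative

r = -0.802 < 0 so the relationship is negative.
|r| = 0.802, which falls in the strong range.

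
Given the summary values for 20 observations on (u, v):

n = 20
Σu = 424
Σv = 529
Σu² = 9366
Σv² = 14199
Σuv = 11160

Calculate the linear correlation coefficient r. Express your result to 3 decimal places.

r = (nΣuv − ΣuΣv) / √[(nΣu² − (Σu)²)(nΣv² − (Σv)²)]
Numerator: 20×11160 − 424×529 = -1096
Denominator: √[(187320 − 179776)(283980 − 279841)] = √[7544 × 4139] = 5587.8991
r = -1096 / 5587.8991 ≈ -0.196

-0.196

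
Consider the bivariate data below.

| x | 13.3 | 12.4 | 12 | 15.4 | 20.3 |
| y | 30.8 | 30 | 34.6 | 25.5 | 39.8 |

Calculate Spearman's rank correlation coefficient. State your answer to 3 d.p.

Rank x: 3, 2, 1, 4, 5
Rank y: 3, 2, 4, 1, 5
d = rank(x) − rank(y): 0, 0, -3, 3, 0; Σd² = 18
ρ = 1 − 6Σd² / [n(n²−1)] = 1 − 6×18 / (5×24) = 1 − 108/120 ≈ 0.100

0.100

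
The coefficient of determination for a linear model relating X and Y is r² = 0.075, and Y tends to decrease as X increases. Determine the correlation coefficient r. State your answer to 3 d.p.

|r| = √0.075 = 0.274
The association is negative, so r = −0.274.

-0.274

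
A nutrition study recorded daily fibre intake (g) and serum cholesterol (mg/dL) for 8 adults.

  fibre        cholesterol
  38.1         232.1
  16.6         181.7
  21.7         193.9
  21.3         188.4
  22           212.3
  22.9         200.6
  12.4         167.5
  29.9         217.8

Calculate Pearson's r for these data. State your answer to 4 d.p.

0.9415

n = 8, Σx = 184.9, Σy = 1594.3, Σx² = 4707.93, Σy² = 320781.81, Σxy = 37933.34
nΣxy − ΣxΣy = 303466.72 − 294786.07 = 8680.65
nΣx² − (Σx)² = 37663.44 − 34188.01 = 3475.43; nΣy² − (Σy)² = 2566254.48 − 2541792.49 = 24461.99
r = 8680.65 / √(3475.43 × 24461.99) = 8680.65 / 9220.4086 ≈ 0.9415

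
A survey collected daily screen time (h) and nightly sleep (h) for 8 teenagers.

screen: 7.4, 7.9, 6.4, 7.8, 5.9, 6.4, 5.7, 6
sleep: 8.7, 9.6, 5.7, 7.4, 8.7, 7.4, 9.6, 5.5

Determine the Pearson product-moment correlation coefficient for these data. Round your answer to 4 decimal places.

n = 8, Σx = 53.5, Σy = 62.6, Σx² = 363.23, Σy² = 507.96, Σxy = 420.83
nΣxy − ΣxΣy = 3366.64 − 3349.1 = 17.54
nΣx² − (Σx)² = 2905.84 − 2862.25 = 43.59; nΣy² − (Σy)² = 4063.68 − 3918.76 = 144.92
r = 17.54 / √(43.59 × 144.92) = 17.54 / 79.4800 ≈ 0.2207

0.2207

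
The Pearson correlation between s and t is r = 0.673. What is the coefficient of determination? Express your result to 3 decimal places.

0.453

r² = (0.673)² = 0.453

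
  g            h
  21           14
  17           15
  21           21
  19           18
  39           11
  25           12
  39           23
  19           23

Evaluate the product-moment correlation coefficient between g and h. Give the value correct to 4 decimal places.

-0.0993

n = 8, Σg = 200, Σh = 137, Σg² = 5560, Σh² = 2509, Σgh = 3395
nΣgh − ΣgΣh = 27160 − 27400 = -240
nΣg² − (Σg)² = 44480 − 40000 = 4480; nΣh² − (Σh)² = 20072 − 18769 = 1303
r = -240 / √(4480 × 1303) = -240 / 2416.0795 ≈ -0.0993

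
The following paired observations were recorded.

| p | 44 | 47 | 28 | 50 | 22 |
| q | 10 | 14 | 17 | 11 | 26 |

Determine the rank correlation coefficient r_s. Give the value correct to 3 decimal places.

Rank p: 3, 4, 2, 5, 1
Rank q: 1, 3, 4, 2, 5
d = rank(p) − rank(q): 2, 1, -2, 3, -4; Σd² = 34
ρ = 1 − 6Σd² / [n(n²−1)] = 1 − 6×34 / (5×24) = 1 − 204/120 ≈ -0.700

-0.700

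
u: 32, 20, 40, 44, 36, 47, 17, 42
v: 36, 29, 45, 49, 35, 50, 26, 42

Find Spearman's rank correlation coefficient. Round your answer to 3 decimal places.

Rank u: 3, 2, 5, 7, 4, 8, 1, 6
Rank v: 4, 2, 6, 7, 3, 8, 1, 5
d = rank(u) − rank(v): -1, 0, -1, 0, 1, 0, 0, 1; Σd² = 4
ρ = 1 − 6Σd² / [n(n²−1)] = 1 − 6×4 / (8×63) = 1 − 24/504 ≈ 0.952

0.952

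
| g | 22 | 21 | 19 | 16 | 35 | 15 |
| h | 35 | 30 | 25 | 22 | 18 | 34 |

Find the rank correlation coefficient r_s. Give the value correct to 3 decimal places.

-0.200

Rank g: 5, 4, 3, 2, 6, 1
Rank h: 6, 4, 3, 2, 1, 5
d = rank(g) − rank(h): -1, 0, 0, 0, 5, -4; Σd² = 42
ρ = 1 − 6Σd² / [n(n²−1)] = 1 − 6×42 / (6×35) = 1 − 252/210 ≈ -0.200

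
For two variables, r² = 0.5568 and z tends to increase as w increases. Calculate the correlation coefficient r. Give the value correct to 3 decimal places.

|r| = √0.5568 = 0.746
The association is positive, so r = 0.746.

0.746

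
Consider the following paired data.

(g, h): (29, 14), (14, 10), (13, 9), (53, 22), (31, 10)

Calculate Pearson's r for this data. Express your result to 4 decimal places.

n = 5, Σg = 140, Σh = 65, Σg² = 4976, Σh² = 961, Σgh = 2139
nΣgh − ΣgΣh = 10695 − 9100 = 1595
nΣg² − (Σg)² = 24880 − 19600 = 5280; nΣh² − (Σh)² = 4805 − 4225 = 580
r = 1595 / √(5280 × 580) = 1595 / 1749.9714 ≈ 0.9114

0.9114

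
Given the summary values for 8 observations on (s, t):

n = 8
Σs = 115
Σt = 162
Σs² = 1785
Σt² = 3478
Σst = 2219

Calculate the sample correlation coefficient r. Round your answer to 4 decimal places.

r = (nΣst − ΣsΣt) / √[(nΣs² − (Σs)²)(nΣt² − (Σt)²)]
Numerator: 8×2219 − 115×162 = -878
Denominator: √[(14280 − 13225)(27824 − 26244)] = √[1055 × 1580] = 1291.0848
r = -878 / 1291.0848 ≈ -0.6800

-0.6800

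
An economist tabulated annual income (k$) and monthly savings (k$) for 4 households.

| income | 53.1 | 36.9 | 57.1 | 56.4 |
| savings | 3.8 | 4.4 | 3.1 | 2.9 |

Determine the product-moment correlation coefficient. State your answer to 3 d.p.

-0.909

n = 4, Σx = 203.5, Σy = 14.2, Σx² = 10622.59, Σy² = 51.82, Σxy = 704.71
nΣxy − ΣxΣy = 2818.84 − 2889.7 = -70.86
nΣx² − (Σx)² = 42490.36 − 41412.25 = 1078.11; nΣy² − (Σy)² = 207.28 − 201.64 = 5.64
r = -70.86 / √(1078.11 × 5.64) = -70.86 / 77.9778 ≈ -0.909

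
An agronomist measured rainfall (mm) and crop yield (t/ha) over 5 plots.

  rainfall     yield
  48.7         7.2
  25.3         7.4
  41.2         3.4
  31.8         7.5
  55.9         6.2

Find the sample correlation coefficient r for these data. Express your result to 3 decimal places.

-0.274

n = 5, Σx = 202.9, Σy = 31.7, Σx² = 8845.27, Σy² = 212.85, Σxy = 1263.02
nΣxy − ΣxΣy = 6315.1 − 6431.93 = -116.83
nΣx² − (Σx)² = 44226.35 − 41168.41 = 3057.94; nΣy² − (Σy)² = 1064.25 − 1004.89 = 59.36
r = -116.83 / √(3057.94 × 59.36) = -116.83 / 426.0508 ≈ -0.274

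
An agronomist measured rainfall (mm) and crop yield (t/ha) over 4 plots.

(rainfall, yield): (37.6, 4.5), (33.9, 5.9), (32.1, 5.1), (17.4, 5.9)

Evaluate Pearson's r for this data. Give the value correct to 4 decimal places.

-0.6500

n = 4, Σx = 121, Σy = 21.4, Σx² = 3896.14, Σy² = 115.88, Σxy = 635.58
nΣxy − ΣxΣy = 2542.32 − 2589.4 = -47.08
nΣx² − (Σx)² = 15584.56 − 14641 = 943.56; nΣy² − (Σy)² = 463.52 − 457.96 = 5.56
r = -47.08 / √(943.56 × 5.56) = -47.08 / 72.4306 ≈ -0.6500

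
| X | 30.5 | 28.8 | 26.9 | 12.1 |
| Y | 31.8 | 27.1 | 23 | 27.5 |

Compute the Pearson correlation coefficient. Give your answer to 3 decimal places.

n = 4, ΣX = 98.3, ΣY = 109.4, ΣX² = 2629.71, ΣY² = 3030.9, ΣXY = 2701.83
nΣXY − ΣXΣY = 10807.32 − 10754.02 = 53.3
nΣX² − (ΣX)² = 10518.84 − 9662.89 = 855.95; nΣY² − (ΣY)² = 12123.6 − 11968.36 = 155.24
r = 53.3 / √(855.95 × 155.24) = 53.3 / 364.5239 ≈ 0.146

0.146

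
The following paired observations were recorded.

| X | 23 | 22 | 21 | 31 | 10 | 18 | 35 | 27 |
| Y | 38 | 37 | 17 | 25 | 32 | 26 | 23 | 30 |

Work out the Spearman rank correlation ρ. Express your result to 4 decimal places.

-0.2381

Rank X: 5, 4, 3, 7, 1, 2, 8, 6
Rank Y: 8, 7, 1, 3, 6, 4, 2, 5
d = rank(X) − rank(Y): -3, -3, 2, 4, -5, -2, 6, 1; Σd² = 104
ρ = 1 − 6Σd² / [n(n²−1)] = 1 − 6×104 / (8×63) = 1 − 624/504 ≈ -0.2381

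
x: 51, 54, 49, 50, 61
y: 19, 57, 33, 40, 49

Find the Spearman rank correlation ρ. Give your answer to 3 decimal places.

Rank x: 3, 4, 1, 2, 5
Rank y: 1, 5, 2, 3, 4
d = rank(x) − rank(y): 2, -1, -1, -1, 1; Σd² = 8
ρ = 1 − 6Σd² / [n(n²−1)] = 1 − 6×8 / (5×24) = 1 − 48/120 ≈ 0.600

0.600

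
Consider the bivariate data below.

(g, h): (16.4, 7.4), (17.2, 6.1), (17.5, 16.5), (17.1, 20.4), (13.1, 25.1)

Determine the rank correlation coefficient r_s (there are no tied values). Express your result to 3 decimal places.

-0.500

Rank g: 2, 4, 5, 3, 1
Rank h: 2, 1, 3, 4, 5
d = rank(g) − rank(h): 0, 3, 2, -1, -4; Σd² = 30
ρ = 1 − 6Σd² / [n(n²−1)] = 1 − 6×30 / (5×24) = 1 − 180/120 ≈ -0.500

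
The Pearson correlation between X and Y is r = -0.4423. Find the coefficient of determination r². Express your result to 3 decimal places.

0.196

r² = (-0.4423)² = 0.196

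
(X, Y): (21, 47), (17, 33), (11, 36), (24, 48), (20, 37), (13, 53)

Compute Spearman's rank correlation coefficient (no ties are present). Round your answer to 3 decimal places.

Rank X: 5, 3, 1, 6, 4, 2
Rank Y: 4, 1, 2, 5, 3, 6
d = rank(X) − rank(Y): 1, 2, -1, 1, 1, -4; Σd² = 24
ρ = 1 − 6Σd² / [n(n²−1)] = 1 − 6×24 / (6×35) = 1 − 144/210 ≈ 0.314

0.314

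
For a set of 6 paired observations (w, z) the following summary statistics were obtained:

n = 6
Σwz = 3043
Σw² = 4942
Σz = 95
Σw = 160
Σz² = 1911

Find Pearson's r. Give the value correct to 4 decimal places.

0.9723

r = (nΣwz − ΣwΣz) / √[(nΣw² − (Σw)²)(nΣz² − (Σz)²)]
Numerator: 6×3043 − 160×95 = 3058
Denominator: √[(29652 − 25600)(11466 − 9025)] = √[4052 × 2441] = 3144.9852
r = 3058 / 3144.9852 ≈ 0.9723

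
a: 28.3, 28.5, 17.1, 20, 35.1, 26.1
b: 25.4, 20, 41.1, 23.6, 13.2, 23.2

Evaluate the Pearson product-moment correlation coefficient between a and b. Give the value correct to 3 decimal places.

-0.851

n = 6, Σa = 155.1, Σb = 146.5, Σa² = 4218.77, Σb² = 4003.81, Σab = 3532.47
nΣab − ΣaΣb = 21194.82 − 22722.15 = -1527.33
nΣa² − (Σa)² = 25312.62 − 24056.01 = 1256.61; nΣb² − (Σb)² = 24022.86 − 21462.25 = 2560.61
r = -1527.33 / √(1256.61 × 2560.61) = -1527.33 / 1793.7916 ≈ -0.851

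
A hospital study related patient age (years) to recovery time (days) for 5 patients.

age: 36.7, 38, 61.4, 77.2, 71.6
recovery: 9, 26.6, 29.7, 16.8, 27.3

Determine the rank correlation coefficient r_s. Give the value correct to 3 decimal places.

Rank age: 1, 2, 3, 5, 4
Rank recovery: 1, 3, 5, 2, 4
d = rank(age) − rank(recovery): 0, -1, -2, 3, 0; Σd² = 14
ρ = 1 − 6Σd² / [n(n²−1)] = 1 − 6×14 / (5×24) = 1 − 84/120 ≈ 0.300

0.300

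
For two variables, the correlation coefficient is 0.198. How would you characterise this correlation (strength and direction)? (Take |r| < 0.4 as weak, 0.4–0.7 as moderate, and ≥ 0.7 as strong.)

r = 0.198 > 0 so the relationship is positive.
|r| = 0.198, which falls in the weak range.

weak positive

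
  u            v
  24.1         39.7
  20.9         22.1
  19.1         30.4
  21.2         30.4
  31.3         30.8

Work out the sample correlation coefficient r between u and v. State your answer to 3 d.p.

0.255

n = 5, Σu = 116.6, Σv = 153.4, Σu² = 2811.56, Σv² = 4861.46, Σuv = 3607.82
nΣuv − ΣuΣv = 18039.1 − 17886.44 = 152.66
nΣu² − (Σu)² = 14057.8 − 13595.56 = 462.24; nΣv² − (Σv)² = 24307.3 − 23531.56 = 775.74
r = 152.66 / √(462.24 × 775.74) = 152.66 / 598.8139 ≈ 0.255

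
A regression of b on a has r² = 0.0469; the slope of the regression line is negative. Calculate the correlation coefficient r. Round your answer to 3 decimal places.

|r| = √0.0469 = 0.217
The association is negative, so r = −0.217.

-0.217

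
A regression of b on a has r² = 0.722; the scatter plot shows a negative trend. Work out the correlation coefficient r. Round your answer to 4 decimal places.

-0.8497

|r| = √0.722 = 0.8497
The association is negative, so r = −0.8497.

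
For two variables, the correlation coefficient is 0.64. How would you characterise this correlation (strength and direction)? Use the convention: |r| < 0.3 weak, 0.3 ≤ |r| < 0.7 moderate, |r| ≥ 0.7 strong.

r = 0.64 > 0 so the relationship is positive.
|r| = 0.64, which falls in the moderate range.

moderate positive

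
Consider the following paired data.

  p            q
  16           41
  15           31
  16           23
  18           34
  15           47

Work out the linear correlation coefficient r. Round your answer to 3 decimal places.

n = 5, Σp = 80, Σq = 176, Σp² = 1286, Σq² = 6536, Σpq = 2806
nΣpq − ΣpΣq = 14030 − 14080 = -50
nΣp² − (Σp)² = 6430 − 6400 = 30; nΣq² − (Σq)² = 32680 − 30976 = 1704
r = -50 / √(30 × 1704) = -50 / 226.0973 ≈ -0.221

-0.221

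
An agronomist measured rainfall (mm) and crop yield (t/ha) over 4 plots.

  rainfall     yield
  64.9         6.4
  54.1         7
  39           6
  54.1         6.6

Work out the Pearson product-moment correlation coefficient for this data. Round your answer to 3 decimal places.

0.487

n = 4, Σx = 212.1, Σy = 26, Σx² = 11586.63, Σy² = 169.52, Σxy = 1385.12
nΣxy − ΣxΣy = 5540.48 − 5514.6 = 25.88
nΣx² − (Σx)² = 46346.52 − 44986.41 = 1360.11; nΣy² − (Σy)² = 678.08 − 676 = 2.08
r = 25.88 / √(1360.11 × 2.08) = 25.88 / 53.1886 ≈ 0.487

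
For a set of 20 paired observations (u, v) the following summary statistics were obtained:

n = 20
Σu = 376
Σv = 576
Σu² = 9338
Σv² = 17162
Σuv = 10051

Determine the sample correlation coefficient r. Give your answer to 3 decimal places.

-0.682

r = (nΣuv − ΣuΣv) / √[(nΣu² − (Σu)²)(nΣv² − (Σv)²)]
Numerator: 20×10051 − 376×576 = -15556
Denominator: √[(186760 − 141376)(343240 − 331776)] = √[45384 × 11464] = 22809.6948
r = -15556 / 22809.6948 ≈ -0.682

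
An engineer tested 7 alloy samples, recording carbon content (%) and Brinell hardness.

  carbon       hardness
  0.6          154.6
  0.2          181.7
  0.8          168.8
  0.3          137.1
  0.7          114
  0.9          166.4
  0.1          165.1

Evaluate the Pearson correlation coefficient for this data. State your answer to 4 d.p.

n = 7, Σx = 3.6, Σy = 1087.7, Σx² = 2.44, Σy² = 172148.87, Σxy = 551.34
nΣxy − ΣxΣy = 3859.38 − 3915.72 = -56.34
nΣx² − (Σx)² = 17.08 − 12.96 = 4.12; nΣy² − (Σy)² = 1205042.09 − 1183091.29 = 21950.8
r = -56.34 / √(4.12 × 21950.8) = -56.34 / 300.7279 ≈ -0.1873

-0.1873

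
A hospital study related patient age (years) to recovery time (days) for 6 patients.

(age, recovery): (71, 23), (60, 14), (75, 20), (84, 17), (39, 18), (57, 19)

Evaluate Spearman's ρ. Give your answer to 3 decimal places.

0.086

Rank age: 4, 3, 5, 6, 1, 2
Rank recovery: 6, 1, 5, 2, 3, 4
d = rank(age) − rank(recovery): -2, 2, 0, 4, -2, -2; Σd² = 32
ρ = 1 − 6Σd² / [n(n²−1)] = 1 − 6×32 / (6×35) = 1 − 192/210 ≈ 0.086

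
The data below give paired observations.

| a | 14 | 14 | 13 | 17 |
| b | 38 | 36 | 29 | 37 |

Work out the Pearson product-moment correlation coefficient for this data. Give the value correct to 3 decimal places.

n = 4, Σa = 58, Σb = 140, Σa² = 850, Σb² = 4950, Σab = 2042
nΣab − ΣaΣb = 8168 − 8120 = 48
nΣa² − (Σa)² = 3400 − 3364 = 36; nΣb² − (Σb)² = 19800 − 19600 = 200
r = 48 / √(36 × 200) = 48 / 84.8528 ≈ 0.566

0.566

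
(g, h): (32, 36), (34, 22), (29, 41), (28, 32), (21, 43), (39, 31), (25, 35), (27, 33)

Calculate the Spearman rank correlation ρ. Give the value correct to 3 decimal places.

-0.619

Rank g: 6, 7, 5, 4, 1, 8, 2, 3
Rank h: 6, 1, 7, 3, 8, 2, 5, 4
d = rank(g) − rank(h): 0, 6, -2, 1, -7, 6, -3, -1; Σd² = 136
ρ = 1 − 6Σd² / [n(n²−1)] = 1 − 6×136 / (8×63) = 1 − 816/504 ≈ -0.619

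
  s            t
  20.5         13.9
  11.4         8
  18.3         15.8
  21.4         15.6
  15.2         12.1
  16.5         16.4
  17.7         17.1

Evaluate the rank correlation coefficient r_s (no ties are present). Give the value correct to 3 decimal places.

0.357

Rank s: 6, 1, 5, 7, 2, 3, 4
Rank t: 3, 1, 5, 4, 2, 6, 7
d = rank(s) − rank(t): 3, 0, 0, 3, 0, -3, -3; Σd² = 36
ρ = 1 − 6Σd² / [n(n²−1)] = 1 − 6×36 / (7×48) = 1 − 216/336 ≈ 0.357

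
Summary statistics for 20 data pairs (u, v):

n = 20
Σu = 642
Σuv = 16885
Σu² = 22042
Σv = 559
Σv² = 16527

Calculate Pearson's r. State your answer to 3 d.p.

-0.931

r = (nΣuv − ΣuΣv) / √[(nΣu² − (Σu)²)(nΣv² − (Σv)²)]
Numerator: 20×16885 − 642×559 = -21178
Denominator: √[(440840 − 412164)(330540 − 312481)] = √[28676 × 18059] = 22756.5350
r = -21178 / 22756.5350 ≈ -0.931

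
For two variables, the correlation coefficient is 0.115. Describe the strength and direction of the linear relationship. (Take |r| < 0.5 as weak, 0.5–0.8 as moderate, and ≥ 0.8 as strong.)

r = 0.115 > 0 so the relationship is positive.
|r| = 0.115, which falls in the weak range.

weak positive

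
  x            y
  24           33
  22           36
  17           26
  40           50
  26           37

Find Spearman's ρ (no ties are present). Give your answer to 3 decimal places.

Rank x: 3, 2, 1, 5, 4
Rank y: 2, 3, 1, 5, 4
d = rank(x) − rank(y): 1, -1, 0, 0, 0; Σd² = 2
ρ = 1 − 6Σd² / [n(n²−1)] = 1 − 6×2 / (5×24) = 1 − 12/120 ≈ 0.900

0.900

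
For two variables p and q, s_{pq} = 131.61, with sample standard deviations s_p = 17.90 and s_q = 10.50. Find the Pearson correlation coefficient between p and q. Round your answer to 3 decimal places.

r = Cov(p,q) / (s_p · s_q) = 131.61 / (17.90 × 10.50)
  = 131.61 / 187.9500 ≈ 0.700

0.700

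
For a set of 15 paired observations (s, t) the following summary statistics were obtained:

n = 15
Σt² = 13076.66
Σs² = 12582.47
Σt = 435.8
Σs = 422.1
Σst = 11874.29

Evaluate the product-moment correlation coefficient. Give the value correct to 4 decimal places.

r = (nΣst − ΣsΣt) / √[(nΣs² − (Σs)²)(nΣt² − (Σt)²)]
Numerator: 15×11874.29 − 422.1×435.8 = -5836.83
Denominator: √[(188737.05 − 178168.41)(196149.9 − 189921.64)] = √[10568.64 × 6228.26] = 8113.2138
r = -5836.83 / 8113.2138 ≈ -0.7194

-0.7194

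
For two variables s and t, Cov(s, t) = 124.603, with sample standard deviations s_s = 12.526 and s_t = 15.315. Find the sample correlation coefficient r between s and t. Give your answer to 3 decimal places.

r = Cov(s,t) / (s_s · s_t) = 124.603 / (12.526 × 15.315)
  = 124.603 / 191.8357 ≈ 0.650

0.650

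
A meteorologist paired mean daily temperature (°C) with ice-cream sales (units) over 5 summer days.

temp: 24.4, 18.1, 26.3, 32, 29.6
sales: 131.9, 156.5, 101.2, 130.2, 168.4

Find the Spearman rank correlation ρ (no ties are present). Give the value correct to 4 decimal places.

-0.2000

Rank temp: 2, 1, 3, 5, 4
Rank sales: 3, 4, 1, 2, 5
d = rank(temp) − rank(sales): -1, -3, 2, 3, -1; Σd² = 24
ρ = 1 − 6Σd² / [n(n²−1)] = 1 − 6×24 / (5×24) = 1 − 144/120 ≈ -0.2000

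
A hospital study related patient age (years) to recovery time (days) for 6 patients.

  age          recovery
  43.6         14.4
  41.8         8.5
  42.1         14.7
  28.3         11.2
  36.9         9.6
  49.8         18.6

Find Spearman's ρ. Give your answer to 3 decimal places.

0.714

Rank age: 5, 3, 4, 1, 2, 6
Rank recovery: 4, 1, 5, 3, 2, 6
d = rank(age) − rank(recovery): 1, 2, -1, -2, 0, 0; Σd² = 10
ρ = 1 − 6Σd² / [n(n²−1)] = 1 − 6×10 / (6×35) = 1 − 60/210 ≈ 0.714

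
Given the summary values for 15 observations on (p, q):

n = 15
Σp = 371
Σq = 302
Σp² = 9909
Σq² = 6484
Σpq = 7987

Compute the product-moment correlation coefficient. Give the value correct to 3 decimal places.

r = (nΣpq − ΣpΣq) / √[(nΣp² − (Σp)²)(nΣq² − (Σq)²)]
Numerator: 15×7987 − 371×302 = 7763
Denominator: √[(148635 − 137641)(97260 − 91204)] = √[10994 × 6056] = 8159.6363
r = 7763 / 8159.6363 ≈ 0.951

0.951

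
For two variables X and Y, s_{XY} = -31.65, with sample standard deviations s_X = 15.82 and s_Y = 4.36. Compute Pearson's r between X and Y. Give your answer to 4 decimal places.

-0.4589

r = Cov(X,Y) / (s_X · s_Y) = -31.65 / (15.82 × 4.36)
  = -31.65 / 68.9752 ≈ -0.4589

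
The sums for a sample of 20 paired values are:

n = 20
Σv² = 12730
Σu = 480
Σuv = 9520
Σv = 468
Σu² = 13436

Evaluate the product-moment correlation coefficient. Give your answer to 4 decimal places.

-0.9273

r = (nΣuv − ΣuΣv) / √[(nΣu² − (Σu)²)(nΣv² − (Σv)²)]
Numerator: 20×9520 − 480×468 = -34240
Denominator: √[(268720 − 230400)(254600 − 219024)] = √[38320 × 35576] = 36922.5178
r = -34240 / 36922.5178 ≈ -0.9273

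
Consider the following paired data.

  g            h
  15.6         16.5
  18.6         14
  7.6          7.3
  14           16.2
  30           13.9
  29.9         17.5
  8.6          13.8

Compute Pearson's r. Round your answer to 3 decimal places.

n = 7, Σg = 124.3, Σh = 99.2, Σg² = 2711.05, Σh² = 1473.88, Σgh = 1859.01
nΣgh − ΣgΣh = 13013.07 − 12330.56 = 682.51
nΣg² − (Σg)² = 18977.35 − 15450.49 = 3526.86; nΣh² − (Σh)² = 10317.16 − 9840.64 = 476.52
r = 682.51 / √(3526.86 × 476.52) = 682.51 / 1296.3870 ≈ 0.526

0.526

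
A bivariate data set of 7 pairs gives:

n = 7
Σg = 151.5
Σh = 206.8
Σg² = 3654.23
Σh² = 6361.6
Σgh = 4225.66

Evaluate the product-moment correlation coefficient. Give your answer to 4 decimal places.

r = (nΣgh − ΣgΣh) / √[(nΣg² − (Σg)²)(nΣh² − (Σh)²)]
Numerator: 7×4225.66 − 151.5×206.8 = -1750.58
Denominator: √[(25579.61 − 22952.25)(44531.2 − 42766.24)] = √[2627.36 × 1764.96] = 2153.4125
r = -1750.58 / 2153.4125 ≈ -0.8129

-0.8129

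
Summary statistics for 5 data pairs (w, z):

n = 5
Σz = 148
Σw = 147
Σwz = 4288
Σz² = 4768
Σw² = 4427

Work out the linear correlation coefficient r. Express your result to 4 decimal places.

-0.3131

r = (nΣwz − ΣwΣz) / √[(nΣw² − (Σw)²)(nΣz² − (Σz)²)]
Numerator: 5×4288 − 147×148 = -316
Denominator: √[(22135 − 21609)(23840 − 21904)] = √[526 × 1936] = 1009.1264
r = -316 / 1009.1264 ≈ -0.3131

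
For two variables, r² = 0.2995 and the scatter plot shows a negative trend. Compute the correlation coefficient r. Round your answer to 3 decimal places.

-0.547

|r| = √0.2995 = 0.547
The association is negative, so r = −0.547.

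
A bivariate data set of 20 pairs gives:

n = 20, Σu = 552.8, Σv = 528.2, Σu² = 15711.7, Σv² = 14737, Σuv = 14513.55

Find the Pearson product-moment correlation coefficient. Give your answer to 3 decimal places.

-0.147

r = (nΣuv − ΣuΣv) / √[(nΣu² − (Σu)²)(nΣv² − (Σv)²)]
Numerator: 20×14513.55 − 552.8×528.2 = -1717.96
Denominator: √[(314234 − 305587.84)(294740 − 278995.24)] = √[8646.16 × 15744.76] = 11667.5496
r = -1717.96 / 11667.5496 ≈ -0.147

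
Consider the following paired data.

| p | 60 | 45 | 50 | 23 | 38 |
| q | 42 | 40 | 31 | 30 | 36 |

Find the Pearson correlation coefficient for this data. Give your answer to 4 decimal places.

n = 5, Σp = 216, Σq = 179, Σp² = 10098, Σq² = 6521, Σpq = 7928
nΣpq − ΣpΣq = 39640 − 38664 = 976
nΣp² − (Σp)² = 50490 − 46656 = 3834; nΣq² − (Σq)² = 32605 − 32041 = 564
r = 976 / √(3834 × 564) = 976 / 1470.5020 ≈ 0.6637

0.6637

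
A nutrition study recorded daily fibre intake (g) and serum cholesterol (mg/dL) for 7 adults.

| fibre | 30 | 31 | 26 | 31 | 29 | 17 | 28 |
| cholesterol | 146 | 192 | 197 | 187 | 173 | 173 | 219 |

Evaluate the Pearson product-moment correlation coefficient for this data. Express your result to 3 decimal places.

n = 7, Σx = 192, Σy = 1287, Σx² = 5412, Σy² = 239777, Σxy = 35341
nΣxy − ΣxΣy = 247387 − 247104 = 283
nΣx² − (Σx)² = 37884 − 36864 = 1020; nΣy² − (Σy)² = 1678439 − 1656369 = 22070
r = 283 / √(1020 × 22070) = 283 / 4744.6180 ≈ 0.060

0.060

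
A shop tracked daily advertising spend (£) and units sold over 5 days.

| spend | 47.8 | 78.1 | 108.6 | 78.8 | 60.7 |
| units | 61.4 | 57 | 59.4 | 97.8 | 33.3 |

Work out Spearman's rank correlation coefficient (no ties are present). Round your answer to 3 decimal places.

0.200

Rank spend: 1, 3, 5, 4, 2
Rank units: 4, 2, 3, 5, 1
d = rank(spend) − rank(units): -3, 1, 2, -1, 1; Σd² = 16
ρ = 1 − 6Σd² / [n(n²−1)] = 1 − 6×16 / (5×24) = 1 − 96/120 ≈ 0.200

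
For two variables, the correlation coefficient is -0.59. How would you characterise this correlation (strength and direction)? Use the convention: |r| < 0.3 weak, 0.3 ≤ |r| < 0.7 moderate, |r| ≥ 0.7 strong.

r = -0.59 < 0 so the relationship is negative.
|r| = 0.59, which falls in the moderate range.

moderate negative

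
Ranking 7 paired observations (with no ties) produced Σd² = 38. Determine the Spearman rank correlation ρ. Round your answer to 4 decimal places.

ρ = 1 − 6Σd² / [n(n²−1)] = 1 − 6×38 / (7×48)
  = 1 − 228/336 = 1 − 0.67857 ≈ 0.3214

0.3214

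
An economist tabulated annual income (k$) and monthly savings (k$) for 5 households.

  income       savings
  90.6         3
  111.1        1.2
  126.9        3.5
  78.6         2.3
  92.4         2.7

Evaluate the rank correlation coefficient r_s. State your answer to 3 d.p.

Rank income: 2, 4, 5, 1, 3
Rank savings: 4, 1, 5, 2, 3
d = rank(income) − rank(savings): -2, 3, 0, -1, 0; Σd² = 14
ρ = 1 − 6Σd² / [n(n²−1)] = 1 − 6×14 / (5×24) = 1 − 84/120 ≈ 0.300

0.300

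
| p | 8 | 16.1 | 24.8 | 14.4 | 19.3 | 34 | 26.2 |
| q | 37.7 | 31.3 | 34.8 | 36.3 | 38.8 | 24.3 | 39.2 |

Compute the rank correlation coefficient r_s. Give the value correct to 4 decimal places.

-0.1786

Rank p: 1, 3, 5, 2, 4, 7, 6
Rank q: 5, 2, 3, 4, 6, 1, 7
d = rank(p) − rank(q): -4, 1, 2, -2, -2, 6, -1; Σd² = 66
ρ = 1 − 6Σd² / [n(n²−1)] = 1 − 6×66 / (7×48) = 1 − 396/336 ≈ -0.1786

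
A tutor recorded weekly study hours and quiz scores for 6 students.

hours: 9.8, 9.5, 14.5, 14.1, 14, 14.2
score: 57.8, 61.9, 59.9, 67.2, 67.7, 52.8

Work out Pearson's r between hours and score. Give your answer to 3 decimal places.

0.142

n = 6, Σx = 76.1, Σy = 367.3, Σx² = 992.99, Σy² = 22647.43, Σxy = 4668.12
nΣxy − ΣxΣy = 28008.72 − 27951.53 = 57.19
nΣx² − (Σx)² = 5957.94 − 5791.21 = 166.73; nΣy² − (Σy)² = 135884.58 − 134909.29 = 975.29
r = 57.19 / √(166.73 × 975.29) = 57.19 / 403.2494 ≈ 0.142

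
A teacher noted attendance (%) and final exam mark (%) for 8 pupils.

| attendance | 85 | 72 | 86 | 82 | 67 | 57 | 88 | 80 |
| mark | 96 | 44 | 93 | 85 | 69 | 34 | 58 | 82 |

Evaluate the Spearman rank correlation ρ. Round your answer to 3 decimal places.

Rank attendance: 6, 3, 7, 5, 2, 1, 8, 4
Rank mark: 8, 2, 7, 6, 4, 1, 3, 5
d = rank(attendance) − rank(mark): -2, 1, 0, -1, -2, 0, 5, -1; Σd² = 36
ρ = 1 − 6Σd² / [n(n²−1)] = 1 − 6×36 / (8×63) = 1 − 216/504 ≈ 0.571

0.571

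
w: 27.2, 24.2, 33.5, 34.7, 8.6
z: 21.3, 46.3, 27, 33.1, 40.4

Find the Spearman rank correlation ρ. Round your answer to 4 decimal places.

-0.5000

Rank w: 3, 2, 4, 5, 1
Rank z: 1, 5, 2, 3, 4
d = rank(w) − rank(z): 2, -3, 2, 2, -3; Σd² = 30
ρ = 1 − 6Σd² / [n(n²−1)] = 1 − 6×30 / (5×24) = 1 − 180/120 ≈ -0.5000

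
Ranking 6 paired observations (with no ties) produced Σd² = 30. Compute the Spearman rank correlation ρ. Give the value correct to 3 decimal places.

ρ = 1 − 6Σd² / [n(n²−1)] = 1 − 6×30 / (6×35)
  = 1 − 180/210 = 1 − 0.8571 ≈ 0.143

0.143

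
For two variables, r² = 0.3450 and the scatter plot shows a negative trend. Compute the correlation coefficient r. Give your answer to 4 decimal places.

|r| = √0.3450 = 0.5874
The association is negative, so r = −0.5874.

-0.5874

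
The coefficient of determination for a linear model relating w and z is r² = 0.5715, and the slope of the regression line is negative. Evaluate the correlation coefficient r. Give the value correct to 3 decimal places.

|r| = √0.5715 = 0.756
The association is negative, so r = −0.756.

-0.756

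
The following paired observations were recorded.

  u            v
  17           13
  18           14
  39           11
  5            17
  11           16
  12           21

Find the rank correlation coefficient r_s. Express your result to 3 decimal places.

-0.771

Rank u: 4, 5, 6, 1, 2, 3
Rank v: 2, 3, 1, 5, 4, 6
d = rank(u) − rank(v): 2, 2, 5, -4, -2, -3; Σd² = 62
ρ = 1 − 6Σd² / [n(n²−1)] = 1 − 6×62 / (6×35) = 1 − 372/210 ≈ -0.771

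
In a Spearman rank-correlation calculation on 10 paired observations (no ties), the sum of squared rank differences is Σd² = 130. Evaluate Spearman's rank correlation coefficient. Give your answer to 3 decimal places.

ρ = 1 − 6Σd² / [n(n²−1)] = 1 − 6×130 / (10×99)
  = 1 − 780/990 = 1 − 0.7879 ≈ 0.212

0.212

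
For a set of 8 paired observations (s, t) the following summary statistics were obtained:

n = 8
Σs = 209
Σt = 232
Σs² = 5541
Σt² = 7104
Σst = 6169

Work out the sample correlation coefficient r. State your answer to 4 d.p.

r = (nΣst − ΣsΣt) / √[(nΣs² − (Σs)²)(nΣt² − (Σt)²)]
Numerator: 8×6169 − 209×232 = 864
Denominator: √[(44328 − 43681)(56832 − 53824)] = √[647 × 3008] = 1395.0541
r = 864 / 1395.0541 ≈ 0.6193

0.6193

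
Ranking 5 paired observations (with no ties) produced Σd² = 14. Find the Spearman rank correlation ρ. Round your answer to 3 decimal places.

ρ = 1 − 6Σd² / [n(n²−1)] = 1 − 6×14 / (5×24)
  = 1 − 84/120 = 1 − 0.7000 ≈ 0.300

0.300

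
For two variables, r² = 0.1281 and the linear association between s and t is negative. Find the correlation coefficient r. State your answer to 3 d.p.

-0.358

|r| = √0.1281 = 0.358
The association is negative, so r = −0.358.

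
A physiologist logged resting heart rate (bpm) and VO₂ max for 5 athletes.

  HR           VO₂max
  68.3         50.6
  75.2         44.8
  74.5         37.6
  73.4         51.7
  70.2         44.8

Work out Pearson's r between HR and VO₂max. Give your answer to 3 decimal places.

n = 5, Σx = 361.6, Σy = 229.5, Σx² = 26185.78, Σy² = 10661.09, Σxy = 16565.88
nΣxy − ΣxΣy = 82829.4 − 82987.2 = -157.8
nΣx² − (Σx)² = 130928.9 − 130754.56 = 174.34; nΣy² − (Σy)² = 53305.45 − 52670.25 = 635.2
r = -157.8 / √(174.34 × 635.2) = -157.8 / 332.7774 ≈ -0.474

-0.474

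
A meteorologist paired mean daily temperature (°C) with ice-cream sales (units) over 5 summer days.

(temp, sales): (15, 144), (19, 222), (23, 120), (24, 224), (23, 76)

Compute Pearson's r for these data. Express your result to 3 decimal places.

-0.089

n = 5, Σx = 104, Σy = 786, Σx² = 2220, Σy² = 140372, Σxy = 16262
nΣxy − ΣxΣy = 81310 − 81744 = -434
nΣx² − (Σx)² = 11100 − 10816 = 284; nΣy² − (Σy)² = 701860 − 617796 = 84064
r = -434 / √(284 × 84064) = -434 / 4886.1208 ≈ -0.089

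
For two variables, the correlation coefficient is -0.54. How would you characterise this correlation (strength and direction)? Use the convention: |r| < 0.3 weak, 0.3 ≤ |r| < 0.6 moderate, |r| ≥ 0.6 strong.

moderate negative

r = -0.54 < 0 so the relationship is negative.
|r| = 0.54, which falls in the moderate range.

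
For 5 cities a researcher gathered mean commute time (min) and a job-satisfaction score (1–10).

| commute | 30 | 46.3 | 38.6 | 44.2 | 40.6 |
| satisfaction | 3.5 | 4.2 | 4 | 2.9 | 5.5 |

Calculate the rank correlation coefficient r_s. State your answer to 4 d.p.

0.2000

Rank commute: 1, 5, 2, 4, 3
Rank satisfaction: 2, 4, 3, 1, 5
d = rank(commute) − rank(satisfaction): -1, 1, -1, 3, -2; Σd² = 16
ρ = 1 − 6Σd² / [n(n²−1)] = 1 − 6×16 / (5×24) = 1 − 96/120 ≈ 0.2000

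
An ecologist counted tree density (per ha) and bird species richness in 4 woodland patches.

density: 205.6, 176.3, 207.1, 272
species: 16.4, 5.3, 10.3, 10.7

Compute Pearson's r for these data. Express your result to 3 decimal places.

n = 4, Σx = 861, Σy = 42.7, Σx² = 190227.46, Σy² = 517.63, Σxy = 9349.76
nΣxy − ΣxΣy = 37399.04 − 36764.7 = 634.34
nΣx² − (Σx)² = 760909.84 − 741321 = 19588.84; nΣy² − (Σy)² = 2070.52 − 1823.29 = 247.23
r = 634.34 / √(19588.84 × 247.23) = 634.34 / 2200.6701 ≈ 0.288

0.288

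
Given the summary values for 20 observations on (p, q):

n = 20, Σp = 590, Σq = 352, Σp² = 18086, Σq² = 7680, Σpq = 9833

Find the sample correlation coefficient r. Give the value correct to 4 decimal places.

r = (nΣpq − ΣpΣq) / √[(nΣp² − (Σp)²)(nΣq² − (Σq)²)]
Numerator: 20×9833 − 590×352 = -11020
Denominator: √[(361720 − 348100)(153600 − 123904)] = √[13620 × 29696] = 20111.1790
r = -11020 / 20111.1790 ≈ -0.5480

-0.5480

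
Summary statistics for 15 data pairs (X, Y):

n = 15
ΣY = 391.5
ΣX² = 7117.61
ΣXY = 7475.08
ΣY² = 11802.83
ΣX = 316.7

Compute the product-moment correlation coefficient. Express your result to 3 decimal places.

-0.957

r = (nΣXY − ΣXΣY) / √[(nΣX² − (ΣX)²)(nΣY² − (ΣY)²)]
Numerator: 15×7475.08 − 316.7×391.5 = -11861.85
Denominator: √[(106764.15 − 100298.89)(177042.45 − 153272.25)] = √[6465.26 × 23770.2] = 12396.7949
r = -11861.85 / 12396.7949 ≈ -0.957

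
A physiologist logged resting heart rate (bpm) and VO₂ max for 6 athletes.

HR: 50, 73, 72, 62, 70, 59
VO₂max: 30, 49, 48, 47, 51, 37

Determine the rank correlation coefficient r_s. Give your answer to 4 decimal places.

Rank HR: 1, 6, 5, 3, 4, 2
Rank VO₂max: 1, 5, 4, 3, 6, 2
d = rank(HR) − rank(VO₂max): 0, 1, 1, 0, -2, 0; Σd² = 6
ρ = 1 − 6Σd² / [n(n²−1)] = 1 − 6×6 / (6×35) = 1 − 36/210 ≈ 0.8286

0.8286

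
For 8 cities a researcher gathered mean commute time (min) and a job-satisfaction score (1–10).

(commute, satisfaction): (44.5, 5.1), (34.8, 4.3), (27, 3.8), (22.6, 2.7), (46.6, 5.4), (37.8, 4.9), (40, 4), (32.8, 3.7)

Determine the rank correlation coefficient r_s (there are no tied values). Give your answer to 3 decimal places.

0.905

Rank commute: 7, 4, 2, 1, 8, 5, 6, 3
Rank satisfaction: 7, 5, 3, 1, 8, 6, 4, 2
d = rank(commute) − rank(satisfaction): 0, -1, -1, 0, 0, -1, 2, 1; Σd² = 8
ρ = 1 − 6Σd² / [n(n²−1)] = 1 − 6×8 / (8×63) = 1 − 48/504 ≈ 0.905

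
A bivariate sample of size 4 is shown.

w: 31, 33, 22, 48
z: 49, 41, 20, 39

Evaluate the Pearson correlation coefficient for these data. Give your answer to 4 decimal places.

n = 4, Σw = 134, Σz = 149, Σw² = 4838, Σz² = 6003, Σwz = 5184
nΣwz − ΣwΣz = 20736 − 19966 = 770
nΣw² − (Σw)² = 19352 − 17956 = 1396; nΣz² − (Σz)² = 24012 − 22201 = 1811
r = 770 / √(1396 × 1811) = 770 / 1590.0176 ≈ 0.4843

0.4843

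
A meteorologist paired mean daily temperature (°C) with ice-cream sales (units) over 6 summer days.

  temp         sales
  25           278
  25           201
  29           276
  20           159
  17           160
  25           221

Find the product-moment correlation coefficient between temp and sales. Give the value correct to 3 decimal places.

0.856

n = 6, Σx = 141, Σy = 1295, Σx² = 3405, Σy² = 293583, Σxy = 31404
nΣxy − ΣxΣy = 188424 − 182595 = 5829
nΣx² − (Σx)² = 20430 − 19881 = 549; nΣy² − (Σy)² = 1761498 − 1677025 = 84473
r = 5829 / √(549 × 84473) = 5829 / 6809.9689 ≈ 0.856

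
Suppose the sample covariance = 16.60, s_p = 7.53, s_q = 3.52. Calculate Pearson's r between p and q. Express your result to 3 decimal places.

0.626

r = Cov(p,q) / (s_p · s_q) = 16.60 / (7.53 × 3.52)
  = 16.60 / 26.5056 ≈ 0.626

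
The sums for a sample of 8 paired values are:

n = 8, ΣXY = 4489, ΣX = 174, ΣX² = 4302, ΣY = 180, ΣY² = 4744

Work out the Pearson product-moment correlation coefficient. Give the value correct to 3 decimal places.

0.958

r = (nΣXY − ΣXΣY) / √[(nΣX² − (ΣX)²)(nΣY² − (ΣY)²)]
Numerator: 8×4489 − 174×180 = 4592
Denominator: √[(34416 − 30276)(37952 − 32400)] = √[4140 × 5552] = 4794.2966
r = 4592 / 4794.2966 ≈ 0.958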